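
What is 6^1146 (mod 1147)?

776

6^1 ≡ 6 (mod 1147)
6^2 ≡ 6^2 = 36 ≡ 36 (mod 1147)
6^4 ≡ 36^2 = 1296 ≡ 149 (mod 1147)
6^8 ≡ 149^2 = 22201 ≡ 408 (mod 1147)
6^16 ≡ 408^2 = 166464 ≡ 149 (mod 1147)
6^32 ≡ 149^2 = 22201 ≡ 408 (mod 1147)
6^64 ≡ 408^2 = 166464 ≡ 149 (mod 1147)
6^128 ≡ 149^2 = 22201 ≡ 408 (mod 1147)
6^256 ≡ 408^2 = 166464 ≡ 149 (mod 1147)
6^512 ≡ 149^2 = 22201 ≡ 408 (mod 1147)
6^1024 ≡ 408^2 = 166464 ≡ 149 (mod 1147)
1146 = 1024 + 64 + 32 + 16 + 8 + 2 in binary powers of 2.
So 6^1146 ≡ 149 · 149 · 408 · 149 · 408 · 36 ≡ 776 (mod 1147).
Since 776 ≠ 1, base 6 is a Fermat witness: 1147 is composite.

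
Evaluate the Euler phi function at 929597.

889200

Factor: 929597 = 31 · 157 · 191.
φ(929597) = (31−1) · (157−1) · (191−1) = 30 · 156 · 190 = 889200.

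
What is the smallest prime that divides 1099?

7

1099 is odd.
Digit sum 19, not divisible by 3.
Ends in 9: not divisible by 5.
7: 1099 = 7·157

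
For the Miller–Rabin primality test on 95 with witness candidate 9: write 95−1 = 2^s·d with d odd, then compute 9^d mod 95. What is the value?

95 − 1 = 94 = 2^1 · 47, so d = 47.
9^1 ≡ 9 (mod 95)
9^2 ≡ 9^2 = 81 ≡ 81 (mod 95)
9^4 ≡ 81^2 = 6561 ≡ 6 (mod 95)
9^8 ≡ 6^2 = 36 ≡ 36 (mod 95)
9^16 ≡ 36^2 = 1296 ≡ 61 (mod 95)
9^32 ≡ 61^2 = 3721 ≡ 16 (mod 95)
47 = 32 + 8 + 4 + 2 + 1 in binary powers of 2.
So 9^47 ≡ 16 · 36 · 6 · 81 · 9 ≡ 24 (mod 95).
Squaring chain: 24; never reaches −1, so base 9 is a Miller–Rabin witness that 95 is composite.

24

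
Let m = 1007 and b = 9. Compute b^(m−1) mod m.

99

9^1 ≡ 9 (mod 1007)
9^2 ≡ 9^2 = 81 ≡ 81 (mod 1007)
9^4 ≡ 81^2 = 6561 ≡ 519 (mod 1007)
9^8 ≡ 519^2 = 269361 ≡ 492 (mod 1007)
9^16 ≡ 492^2 = 242064 ≡ 384 (mod 1007)
9^32 ≡ 384^2 = 147456 ≡ 434 (mod 1007)
9^64 ≡ 434^2 = 188356 ≡ 47 (mod 1007)
9^128 ≡ 47^2 = 2209 ≡ 195 (mod 1007)
9^256 ≡ 195^2 = 38025 ≡ 766 (mod 1007)
9^512 ≡ 766^2 = 586756 ≡ 682 (mod 1007)
1006 = 512 + 256 + 128 + 64 + 32 + 8 + 4 + 2 in binary powers of 2.
So 9^1006 ≡ 682 · 766 · 195 · 47 · 434 · 492 · 519 · 81 ≡ 99 (mod 1007).
Since 99 ≠ 1, base 9 is a Fermat witness: 1007 is composite.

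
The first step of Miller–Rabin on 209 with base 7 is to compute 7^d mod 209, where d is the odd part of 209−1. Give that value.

209 − 1 = 208 = 2^4 · 13, so d = 13.
7^1 ≡ 7 (mod 209)
7^2 ≡ 7^2 = 49 ≡ 49 (mod 209)
7^4 ≡ 49^2 = 2401 ≡ 102 (mod 209)
7^8 ≡ 102^2 = 10404 ≡ 163 (mod 209)
13 = 8 + 4 + 1 in binary powers of 2.
So 7^13 ≡ 163 · 102 · 7 ≡ 178 (mod 209).
Squaring chain: 178 → 125 → 159 → 201; never reaches −1, so base 7 is a Miller–Rabin witness that 209 is composite.

178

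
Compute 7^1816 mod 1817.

7^1 ≡ 7 (mod 1817)
7^2 ≡ 7^2 = 49 ≡ 49 (mod 1817)
7^4 ≡ 49^2 = 2401 ≡ 584 (mod 1817)
7^8 ≡ 584^2 = 341056 ≡ 1277 (mod 1817)
7^16 ≡ 1277^2 = 1630729 ≡ 880 (mod 1817)
7^32 ≡ 880^2 = 774400 ≡ 358 (mod 1817)
7^64 ≡ 358^2 = 128164 ≡ 974 (mod 1817)
7^128 ≡ 974^2 = 948676 ≡ 202 (mod 1817)
7^256 ≡ 202^2 = 40804 ≡ 830 (mod 1817)
7^512 ≡ 830^2 = 688900 ≡ 257 (mod 1817)
7^1024 ≡ 257^2 = 66049 ≡ 637 (mod 1817)
1816 = 1024 + 512 + 256 + 16 + 8 in binary powers of 2.
So 7^1816 ≡ 637 · 257 · 830 · 880 · 1277 ≡ 1304 (mod 1817).
Since 1304 ≠ 1, base 7 is a Fermat witness: 1817 is composite.

1304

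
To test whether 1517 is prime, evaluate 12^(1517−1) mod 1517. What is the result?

127

12^1 ≡ 12 (mod 1517)
12^2 ≡ 12^2 = 144 ≡ 144 (mod 1517)
12^4 ≡ 144^2 = 20736 ≡ 1015 (mod 1517)
12^8 ≡ 1015^2 = 1030225 ≡ 182 (mod 1517)
12^16 ≡ 182^2 = 33124 ≡ 1267 (mod 1517)
12^32 ≡ 1267^2 = 1605289 ≡ 303 (mod 1517)
12^64 ≡ 303^2 = 91809 ≡ 789 (mod 1517)
12^128 ≡ 789^2 = 622521 ≡ 551 (mod 1517)
12^256 ≡ 551^2 = 303601 ≡ 201 (mod 1517)
12^512 ≡ 201^2 = 40401 ≡ 959 (mod 1517)
12^1024 ≡ 959^2 = 919681 ≡ 379 (mod 1517)
1516 = 1024 + 256 + 128 + 64 + 32 + 8 + 4 in binary powers of 2.
So 12^1516 ≡ 379 · 201 · 551 · 789 · 303 · 182 · 1015 ≡ 127 (mod 1517).
Since 127 ≠ 1, base 12 is a Fermat witness: 1517 is composite.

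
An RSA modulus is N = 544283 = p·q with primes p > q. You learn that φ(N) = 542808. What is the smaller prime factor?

φ(n) = (p−1)(q−1) = n − (p+q) + 1, so p + q = 544283 − 542808 + 1 = 1476.
p and q are the roots of t² − 1476t + 544283 = 0.
Discriminant: 1476² − 4·544283 = 2178576 − 2177132 = 1444; √1444 = 38.
q = (1476 − 38)/2 = 719, p = (1476 + 38)/2 = 757.
Check: 719 · 757 = 544283.

719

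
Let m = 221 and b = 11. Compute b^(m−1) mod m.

11^1 ≡ 11 (mod 221)
11^2 ≡ 11^2 = 121 ≡ 121 (mod 221)
11^4 ≡ 121^2 = 14641 ≡ 55 (mod 221)
11^8 ≡ 55^2 = 3025 ≡ 152 (mod 221)
11^16 ≡ 152^2 = 23104 ≡ 120 (mod 221)
11^32 ≡ 120^2 = 14400 ≡ 35 (mod 221)
11^64 ≡ 35^2 = 1225 ≡ 120 (mod 221)
11^128 ≡ 120^2 = 14400 ≡ 35 (mod 221)
220 = 128 + 64 + 16 + 8 + 4 in binary powers of 2.
So 11^220 ≡ 35 · 120 · 120 · 152 · 55 ≡ 81 (mod 221).
Since 81 ≠ 1, base 11 is a Fermat witness: 221 is composite.

81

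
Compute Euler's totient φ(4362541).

Factor: 4362541 = 151 · 167 · 173.
φ(4362541) = (151−1) · (167−1) · (173−1) = 150 · 166 · 172 = 4282800.

4282800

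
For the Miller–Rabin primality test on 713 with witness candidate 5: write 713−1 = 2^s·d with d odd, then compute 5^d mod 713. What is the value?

304

713 − 1 = 712 = 2^3 · 89, so d = 89.
5^1 ≡ 5 (mod 713)
5^2 ≡ 5^2 = 25 ≡ 25 (mod 713)
5^4 ≡ 25^2 = 625 ≡ 625 (mod 713)
5^8 ≡ 625^2 = 390625 ≡ 614 (mod 713)
5^16 ≡ 614^2 = 376996 ≡ 532 (mod 713)
5^32 ≡ 532^2 = 283024 ≡ 676 (mod 713)
5^64 ≡ 676^2 = 456976 ≡ 656 (mod 713)
89 = 64 + 16 + 8 + 1 in binary powers of 2.
So 5^89 ≡ 656 · 532 · 614 · 5 ≡ 304 (mod 713).
Squaring chain: 304 → 439 → 211; never reaches −1, so base 5 is a Miller–Rabin witness that 713 is composite.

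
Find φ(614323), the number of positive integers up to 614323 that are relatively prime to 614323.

590304

Factor: 614323 = 53 · 67 · 173.
φ(614323) = (53−1) · (67−1) · (173−1) = 52 · 66 · 172 = 590304.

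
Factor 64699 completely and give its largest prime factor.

97

64699 = 23 · 2813
2813 = 29 · 97
97 is prime.
So 64699 = 23 · 29 · 97; the largest prime factor is 97.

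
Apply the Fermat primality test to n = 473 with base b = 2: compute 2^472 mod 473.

422

2^1 ≡ 2 (mod 473)
2^2 ≡ 2^2 = 4 ≡ 4 (mod 473)
2^4 ≡ 4^2 = 16 ≡ 16 (mod 473)
2^8 ≡ 16^2 = 256 ≡ 256 (mod 473)
2^16 ≡ 256^2 = 65536 ≡ 262 (mod 473)
2^32 ≡ 262^2 = 68644 ≡ 59 (mod 473)
2^64 ≡ 59^2 = 3481 ≡ 170 (mod 473)
2^128 ≡ 170^2 = 28900 ≡ 47 (mod 473)
2^256 ≡ 47^2 = 2209 ≡ 317 (mod 473)
472 = 256 + 128 + 64 + 16 + 8 in binary powers of 2.
So 2^472 ≡ 317 · 47 · 170 · 262 · 256 ≡ 422 (mod 473).
Since 422 ≠ 1, base 2 is a Fermat witness: 473 is composite.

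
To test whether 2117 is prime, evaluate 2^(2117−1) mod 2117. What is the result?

2^1 ≡ 2 (mod 2117)
2^2 ≡ 2^2 = 4 ≡ 4 (mod 2117)
2^4 ≡ 4^2 = 16 ≡ 16 (mod 2117)
2^8 ≡ 16^2 = 256 ≡ 256 (mod 2117)
2^16 ≡ 256^2 = 65536 ≡ 2026 (mod 2117)
2^32 ≡ 2026^2 = 4104676 ≡ 1930 (mod 2117)
2^64 ≡ 1930^2 = 3724900 ≡ 1097 (mod 2117)
2^128 ≡ 1097^2 = 1203409 ≡ 953 (mod 2117)
2^256 ≡ 953^2 = 908209 ≡ 16 (mod 2117)
2^512 ≡ 16^2 = 256 ≡ 256 (mod 2117)
2^1024 ≡ 256^2 = 65536 ≡ 2026 (mod 2117)
2^2048 ≡ 2026^2 = 4104676 ≡ 1930 (mod 2117)
2116 = 2048 + 64 + 4 in binary powers of 2.
So 2^2116 ≡ 1930 · 1097 · 16 ≡ 1243 (mod 2117).
Since 1243 ≠ 1, base 2 is a Fermat witness: 2117 is composite.

1243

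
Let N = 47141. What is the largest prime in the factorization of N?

59

47141 = 17 · 2773
2773 = 47 · 59
59 is prime.
So 47141 = 17 · 47 · 59; the largest prime factor is 59.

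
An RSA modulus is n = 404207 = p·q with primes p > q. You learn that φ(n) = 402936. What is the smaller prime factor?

φ(n) = (p−1)(q−1) = n − (p+q) + 1, so p + q = 404207 − 402936 + 1 = 1272.
p and q are the roots of t² − 1272t + 404207 = 0.
Discriminant: 1272² − 4·404207 = 1617984 − 1616828 = 1156; √1156 = 34.
q = (1272 − 34)/2 = 619, p = (1272 + 34)/2 = 653.
Check: 619 · 653 = 404207.

619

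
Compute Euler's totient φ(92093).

84240

Factor: 92093 = 19 · 37 · 131.
φ(92093) = (19−1) · (37−1) · (131−1) = 18 · 36 · 130 = 84240.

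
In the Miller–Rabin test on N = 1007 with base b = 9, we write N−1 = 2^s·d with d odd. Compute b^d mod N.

188

1007 − 1 = 1006 = 2^1 · 503, so d = 503.
9^1 ≡ 9 (mod 1007)
9^2 ≡ 9^2 = 81 ≡ 81 (mod 1007)
9^4 ≡ 81^2 = 6561 ≡ 519 (mod 1007)
9^8 ≡ 519^2 = 269361 ≡ 492 (mod 1007)
9^16 ≡ 492^2 = 242064 ≡ 384 (mod 1007)
9^32 ≡ 384^2 = 147456 ≡ 434 (mod 1007)
9^64 ≡ 434^2 = 188356 ≡ 47 (mod 1007)
9^128 ≡ 47^2 = 2209 ≡ 195 (mod 1007)
9^256 ≡ 195^2 = 38025 ≡ 766 (mod 1007)
503 = 256 + 128 + 64 + 32 + 16 + 4 + 2 + 1 in binary powers of 2.
So 9^503 ≡ 766 · 195 · 47 · 434 · 384 · 519 · 81 · 9 ≡ 188 (mod 1007).
Squaring chain: 188; never reaches −1, so base 9 is a Miller–Rabin witness that 1007 is composite.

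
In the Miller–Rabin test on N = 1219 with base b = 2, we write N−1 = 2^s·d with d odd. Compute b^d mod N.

1219 − 1 = 1218 = 2^1 · 609, so d = 609.
2^1 ≡ 2 (mod 1219)
2^2 ≡ 2^2 = 4 ≡ 4 (mod 1219)
2^4 ≡ 4^2 = 16 ≡ 16 (mod 1219)
2^8 ≡ 16^2 = 256 ≡ 256 (mod 1219)
2^16 ≡ 256^2 = 65536 ≡ 929 (mod 1219)
2^32 ≡ 929^2 = 863041 ≡ 1208 (mod 1219)
2^64 ≡ 1208^2 = 1459264 ≡ 121 (mod 1219)
2^128 ≡ 121^2 = 14641 ≡ 13 (mod 1219)
2^256 ≡ 13^2 = 169 ≡ 169 (mod 1219)
2^512 ≡ 169^2 = 28561 ≡ 524 (mod 1219)
609 = 512 + 64 + 32 + 1 in binary powers of 2.
So 2^609 ≡ 524 · 121 · 1208 · 2 ≡ 867 (mod 1219).
Squaring chain: 867; never reaches −1, so base 2 is a Miller–Rabin witness that 1219 is composite.

867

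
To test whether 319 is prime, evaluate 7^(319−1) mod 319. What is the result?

53

7^1 ≡ 7 (mod 319)
7^2 ≡ 7^2 = 49 ≡ 49 (mod 319)
7^4 ≡ 49^2 = 2401 ≡ 168 (mod 319)
7^8 ≡ 168^2 = 28224 ≡ 152 (mod 319)
7^16 ≡ 152^2 = 23104 ≡ 136 (mod 319)
7^32 ≡ 136^2 = 18496 ≡ 313 (mod 319)
7^64 ≡ 313^2 = 97969 ≡ 36 (mod 319)
7^128 ≡ 36^2 = 1296 ≡ 20 (mod 319)
7^256 ≡ 20^2 = 400 ≡ 81 (mod 319)
318 = 256 + 32 + 16 + 8 + 4 + 2 in binary powers of 2.
So 7^318 ≡ 81 · 313 · 136 · 152 · 168 · 49 ≡ 53 (mod 319).
Since 53 ≠ 1, base 7 is a Fermat witness: 319 is composite.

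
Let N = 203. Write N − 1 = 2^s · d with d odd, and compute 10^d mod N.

203 − 1 = 202 = 2^1 · 101, so d = 101.
10^1 ≡ 10 (mod 203)
10^2 ≡ 10^2 = 100 ≡ 100 (mod 203)
10^4 ≡ 100^2 = 10000 ≡ 53 (mod 203)
10^8 ≡ 53^2 = 2809 ≡ 170 (mod 203)
10^16 ≡ 170^2 = 28900 ≡ 74 (mod 203)
10^32 ≡ 74^2 = 5476 ≡ 198 (mod 203)
10^64 ≡ 198^2 = 39204 ≡ 25 (mod 203)
101 = 64 + 32 + 4 + 1 in binary powers of 2.
So 10^101 ≡ 25 · 198 · 53 · 10 ≡ 131 (mod 203).
Squaring chain: 131; never reaches −1, so base 10 is a Miller–Rabin witness that 203 is composite.

131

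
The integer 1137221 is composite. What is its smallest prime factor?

43

1137221 is odd.
Digit sum 17, not divisible by 3.
Ends in 1: not divisible by 5.
7: 1137221 = 7·162460 + 1
11: 1137221 = 11·103383 + 8
13: 1137221 = 13·87478 + 7
17: 1137221 = 17·66895 + 6
19: 1137221 = 19·59853 + 14
23: 1137221 = 23·49444 + 9
29: 1137221 = 29·39214 + 15
31: 1137221 = 31·36684 + 17
37: 1137221 = 37·30735 + 26
41: 1137221 = 41·27737 + 4
43: 1137221 = 43·26447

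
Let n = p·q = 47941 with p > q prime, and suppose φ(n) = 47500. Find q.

191

φ(n) = (p−1)(q−1) = n − (p+q) + 1, so p + q = 47941 − 47500 + 1 = 442.
p and q are the roots of t² − 442t + 47941 = 0.
Discriminant: 442² − 4·47941 = 195364 − 191764 = 3600; √3600 = 60.
q = (442 − 60)/2 = 191, p = (442 + 60)/2 = 251.
Check: 191 · 251 = 47941.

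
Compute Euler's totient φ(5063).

4920

Factor: 5063 = 61 · 83.
φ(5063) = (61−1) · (83−1) = 60 · 82 = 4920.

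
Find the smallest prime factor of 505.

505 is odd.
Digit sum 10, not divisible by 3.
Ends in 5: divisible by 5.

5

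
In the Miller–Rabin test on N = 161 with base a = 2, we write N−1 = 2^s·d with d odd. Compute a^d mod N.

32

161 − 1 = 160 = 2^5 · 5, so d = 5.
2^1 ≡ 2 (mod 161)
2^2 ≡ 2^2 = 4 ≡ 4 (mod 161)
2^4 ≡ 4^2 = 16 ≡ 16 (mod 161)
5 = 4 + 1 in binary powers of 2.
So 2^5 ≡ 16 · 2 ≡ 32 (mod 161).
Squaring chain: 32 → 58 → 144 → 128 → 123; never reaches −1, so base 2 is a Miller–Rabin witness that 161 is composite.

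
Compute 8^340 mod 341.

1

8^1 ≡ 8 (mod 341)
8^2 ≡ 8^2 = 64 ≡ 64 (mod 341)
8^4 ≡ 64^2 = 4096 ≡ 4 (mod 341)
8^8 ≡ 4^2 = 16 ≡ 16 (mod 341)
8^16 ≡ 16^2 = 256 ≡ 256 (mod 341)
8^32 ≡ 256^2 = 65536 ≡ 64 (mod 341)
8^64 ≡ 64^2 = 4096 ≡ 4 (mod 341)
8^128 ≡ 4^2 = 16 ≡ 16 (mod 341)
8^256 ≡ 16^2 = 256 ≡ 256 (mod 341)
340 = 256 + 64 + 16 + 4 in binary powers of 2.
So 8^340 ≡ 256 · 4 · 256 · 4 ≡ 1 (mod 341).
Since the result is 1, base 8 gives no evidence that 341 is composite.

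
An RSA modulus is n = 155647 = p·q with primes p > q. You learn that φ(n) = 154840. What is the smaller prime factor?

φ(n) = (p−1)(q−1) = n − (p+q) + 1, so p + q = 155647 − 154840 + 1 = 808.
p and q are the roots of t² − 808t + 155647 = 0.
Discriminant: 808² − 4·155647 = 652864 − 622588 = 30276; √30276 = 174.
q = (808 − 174)/2 = 317, p = (808 + 174)/2 = 491.
Check: 317 · 491 = 155647.

317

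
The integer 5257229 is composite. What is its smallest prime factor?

53

5257229 is odd.
Digit sum 32, not divisible by 3.
Ends in 9: not divisible by 5.
7: 5257229 = 7·751032 + 5
11: 5257229 = 11·477929 + 10
13: 5257229 = 13·404402 + 3
17: 5257229 = 17·309248 + 13
19: 5257229 = 19·276696 + 5
23: 5257229 = 23·228575 + 4
29: 5257229 = 29·181283 + 22
31: 5257229 = 31·169588 + 1
37: 5257229 = 37·142087 + 10
41: 5257229 = 41·128225 + 4
43: 5257229 = 43·122261 + 6
47: 5257229 = 47·111855 + 44
53: 5257229 = 53·99193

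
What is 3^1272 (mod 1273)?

828

3^1 ≡ 3 (mod 1273)
3^2 ≡ 3^2 = 9 ≡ 9 (mod 1273)
3^4 ≡ 9^2 = 81 ≡ 81 (mod 1273)
3^8 ≡ 81^2 = 6561 ≡ 196 (mod 1273)
3^16 ≡ 196^2 = 38416 ≡ 226 (mod 1273)
3^32 ≡ 226^2 = 51076 ≡ 156 (mod 1273)
3^64 ≡ 156^2 = 24336 ≡ 149 (mod 1273)
3^128 ≡ 149^2 = 22201 ≡ 560 (mod 1273)
3^256 ≡ 560^2 = 313600 ≡ 442 (mod 1273)
3^512 ≡ 442^2 = 195364 ≡ 595 (mod 1273)
3^1024 ≡ 595^2 = 354025 ≡ 131 (mod 1273)
1272 = 1024 + 128 + 64 + 32 + 16 + 8 in binary powers of 2.
So 3^1272 ≡ 131 · 560 · 149 · 156 · 226 · 196 ≡ 828 (mod 1273).
Since 828 ≠ 1, base 3 is a Fermat witness: 1273 is composite.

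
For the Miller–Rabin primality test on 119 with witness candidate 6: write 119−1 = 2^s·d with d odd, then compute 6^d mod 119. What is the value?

90

119 − 1 = 118 = 2^1 · 59, so d = 59.
6^1 ≡ 6 (mod 119)
6^2 ≡ 6^2 = 36 ≡ 36 (mod 119)
6^4 ≡ 36^2 = 1296 ≡ 106 (mod 119)
6^8 ≡ 106^2 = 11236 ≡ 50 (mod 119)
6^16 ≡ 50^2 = 2500 ≡ 1 (mod 119)
6^32 ≡ 1^2 = 1 ≡ 1 (mod 119)
59 = 32 + 16 + 8 + 2 + 1 in binary powers of 2.
So 6^59 ≡ 1 · 1 · 50 · 36 · 6 ≡ 90 (mod 119).
Squaring chain: 90; never reaches −1, so base 6 is a Miller–Rabin witness that 119 is composite.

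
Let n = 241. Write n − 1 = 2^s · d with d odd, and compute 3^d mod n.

8

241 − 1 = 240 = 2^4 · 15, so d = 15.
3^1 ≡ 3 (mod 241)
3^2 ≡ 3^2 = 9 ≡ 9 (mod 241)
3^4 ≡ 9^2 = 81 ≡ 81 (mod 241)
3^8 ≡ 81^2 = 6561 ≡ 54 (mod 241)
15 = 8 + 4 + 2 + 1 in binary powers of 2.
So 3^15 ≡ 54 · 81 · 9 · 3 ≡ 8 (mod 241).
Squaring chain: 8 → 64 → 240 → 1; reaches −1, so base 3 does not prove 241 composite.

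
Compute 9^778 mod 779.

614

9^1 ≡ 9 (mod 779)
9^2 ≡ 9^2 = 81 ≡ 81 (mod 779)
9^4 ≡ 81^2 = 6561 ≡ 329 (mod 779)
9^8 ≡ 329^2 = 108241 ≡ 739 (mod 779)
9^16 ≡ 739^2 = 546121 ≡ 42 (mod 779)
9^32 ≡ 42^2 = 1764 ≡ 206 (mod 779)
9^64 ≡ 206^2 = 42436 ≡ 370 (mod 779)
9^128 ≡ 370^2 = 136900 ≡ 575 (mod 779)
9^256 ≡ 575^2 = 330625 ≡ 329 (mod 779)
9^512 ≡ 329^2 = 108241 ≡ 739 (mod 779)
778 = 512 + 256 + 8 + 2 in binary powers of 2.
So 9^778 ≡ 739 · 329 · 739 · 81 ≡ 614 (mod 779).
Since 614 ≠ 1, base 9 is a Fermat witness: 779 is composite.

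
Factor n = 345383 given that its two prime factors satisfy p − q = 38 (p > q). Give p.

607

Since p = q + 38, we have 345383 = q(q + 38), so q² + 38q − 345383 = 0.
Discriminant: 38² + 4·345383 = 1444 + 1381532 = 1382976; √1382976 = 1176.
q = (−38 + 1176)/2 = 569, and p = q + 38 = 607.
Check: 569 · 607 = 345383.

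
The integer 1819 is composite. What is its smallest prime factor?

17

1819 is odd.
Digit sum 19, not divisible by 3.
Ends in 9: not divisible by 5.
7: 1819 = 7·259 + 6
11: 1819 = 11·165 + 4
13: 1819 = 13·139 + 12
17: 1819 = 17·107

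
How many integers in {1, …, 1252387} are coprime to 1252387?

1215240

Factor: 1252387 = 79 · 83 · 191.
φ(1252387) = (79−1) · (83−1) · (191−1) = 78 · 82 · 190 = 1215240.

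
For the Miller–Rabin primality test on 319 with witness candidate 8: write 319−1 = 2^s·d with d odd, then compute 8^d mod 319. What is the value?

205

319 − 1 = 318 = 2^1 · 159, so d = 159.
8^1 ≡ 8 (mod 319)
8^2 ≡ 8^2 = 64 ≡ 64 (mod 319)
8^4 ≡ 64^2 = 4096 ≡ 268 (mod 319)
8^8 ≡ 268^2 = 71824 ≡ 49 (mod 319)
8^16 ≡ 49^2 = 2401 ≡ 168 (mod 319)
8^32 ≡ 168^2 = 28224 ≡ 152 (mod 319)
8^64 ≡ 152^2 = 23104 ≡ 136 (mod 319)
8^128 ≡ 136^2 = 18496 ≡ 313 (mod 319)
159 = 128 + 16 + 8 + 4 + 2 + 1 in binary powers of 2.
So 8^159 ≡ 313 · 168 · 49 · 268 · 64 · 8 ≡ 205 (mod 319).
Squaring chain: 205; never reaches −1, so base 8 is a Miller–Rabin witness that 319 is composite.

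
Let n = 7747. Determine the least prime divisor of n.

61

7747 is odd.
Digit sum 25, not divisible by 3.
Ends in 7: not divisible by 5.
7: 7747 = 7·1106 + 5
11: 7747 = 11·704 + 3
13: 7747 = 13·595 + 12
17: 7747 = 17·455 + 12
19: 7747 = 19·407 + 14
23: 7747 = 23·336 + 19
29: 7747 = 29·267 + 4
31: 7747 = 31·249 + 28
37: 7747 = 37·209 + 14
41: 7747 = 41·188 + 39
43: 7747 = 43·180 + 7
47: 7747 = 47·164 + 39
53: 7747 = 53·146 + 9
59: 7747 = 59·131 + 18
61: 7747 = 61·127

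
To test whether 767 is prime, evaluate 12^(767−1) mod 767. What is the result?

508

12^1 ≡ 12 (mod 767)
12^2 ≡ 12^2 = 144 ≡ 144 (mod 767)
12^4 ≡ 144^2 = 20736 ≡ 27 (mod 767)
12^8 ≡ 27^2 = 729 ≡ 729 (mod 767)
12^16 ≡ 729^2 = 531441 ≡ 677 (mod 767)
12^32 ≡ 677^2 = 458329 ≡ 430 (mod 767)
12^64 ≡ 430^2 = 184900 ≡ 53 (mod 767)
12^128 ≡ 53^2 = 2809 ≡ 508 (mod 767)
12^256 ≡ 508^2 = 258064 ≡ 352 (mod 767)
12^512 ≡ 352^2 = 123904 ≡ 417 (mod 767)
766 = 512 + 128 + 64 + 32 + 16 + 8 + 4 + 2 in binary powers of 2.
So 12^766 ≡ 417 · 508 · 53 · 430 · 677 · 729 · 27 · 144 ≡ 508 (mod 767).
Since 508 ≠ 1, base 12 is a Fermat witness: 767 is composite.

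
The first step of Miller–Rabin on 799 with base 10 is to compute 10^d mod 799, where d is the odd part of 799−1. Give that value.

799 − 1 = 798 = 2^1 · 399, so d = 399.
10^1 ≡ 10 (mod 799)
10^2 ≡ 10^2 = 100 ≡ 100 (mod 799)
10^4 ≡ 100^2 = 10000 ≡ 412 (mod 799)
10^8 ≡ 412^2 = 169744 ≡ 356 (mod 799)
10^16 ≡ 356^2 = 126736 ≡ 494 (mod 799)
10^32 ≡ 494^2 = 244036 ≡ 341 (mod 799)
10^64 ≡ 341^2 = 116281 ≡ 426 (mod 799)
10^128 ≡ 426^2 = 181476 ≡ 103 (mod 799)
10^256 ≡ 103^2 = 10609 ≡ 222 (mod 799)
399 = 256 + 128 + 8 + 4 + 2 + 1 in binary powers of 2.
So 10^399 ≡ 222 · 103 · 356 · 412 · 100 · 10 ≡ 114 (mod 799).
Squaring chain: 114; never reaches −1, so base 10 is a Miller–Rabin witness that 799 is composite.

114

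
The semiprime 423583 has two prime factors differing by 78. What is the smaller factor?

613

Since p = q + 78, we have 423583 = q(q + 78), so q² + 78q − 423583 = 0.
Discriminant: 78² + 4·423583 = 6084 + 1694332 = 1700416; √1700416 = 1304.
q = (−78 + 1304)/2 = 613, and p = q + 78 = 691.
Check: 613 · 691 = 423583.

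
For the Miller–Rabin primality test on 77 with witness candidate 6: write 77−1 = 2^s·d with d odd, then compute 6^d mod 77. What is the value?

77 − 1 = 76 = 2^2 · 19, so d = 19.
6^1 ≡ 6 (mod 77)
6^2 ≡ 6^2 = 36 ≡ 36 (mod 77)
6^4 ≡ 36^2 = 1296 ≡ 64 (mod 77)
6^8 ≡ 64^2 = 4096 ≡ 15 (mod 77)
6^16 ≡ 15^2 = 225 ≡ 71 (mod 77)
19 = 16 + 2 + 1 in binary powers of 2.
So 6^19 ≡ 71 · 36 · 6 ≡ 13 (mod 77).
Squaring chain: 13 → 15; never reaches −1, so base 6 is a Miller–Rabin witness that 77 is composite.

13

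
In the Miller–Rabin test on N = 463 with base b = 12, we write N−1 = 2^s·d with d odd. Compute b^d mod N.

462

463 − 1 = 462 = 2^1 · 231, so d = 231.
12^1 ≡ 12 (mod 463)
12^2 ≡ 12^2 = 144 ≡ 144 (mod 463)
12^4 ≡ 144^2 = 20736 ≡ 364 (mod 463)
12^8 ≡ 364^2 = 132496 ≡ 78 (mod 463)
12^16 ≡ 78^2 = 6084 ≡ 65 (mod 463)
12^32 ≡ 65^2 = 4225 ≡ 58 (mod 463)
12^64 ≡ 58^2 = 3364 ≡ 123 (mod 463)
12^128 ≡ 123^2 = 15129 ≡ 313 (mod 463)
231 = 128 + 64 + 32 + 4 + 2 + 1 in binary powers of 2.
So 12^231 ≡ 313 · 123 · 58 · 364 · 144 · 12 ≡ 462 (mod 463).
Since 12^d ≡ 462 (mod 463), base 12 does not prove 463 composite.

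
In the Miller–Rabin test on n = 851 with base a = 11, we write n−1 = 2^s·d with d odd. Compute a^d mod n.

851 − 1 = 850 = 2^1 · 425, so d = 425.
11^1 ≡ 11 (mod 851)
11^2 ≡ 11^2 = 121 ≡ 121 (mod 851)
11^4 ≡ 121^2 = 14641 ≡ 174 (mod 851)
11^8 ≡ 174^2 = 30276 ≡ 491 (mod 851)
11^16 ≡ 491^2 = 241081 ≡ 248 (mod 851)
11^32 ≡ 248^2 = 61504 ≡ 232 (mod 851)
11^64 ≡ 232^2 = 53824 ≡ 211 (mod 851)
11^128 ≡ 211^2 = 44521 ≡ 269 (mod 851)
11^256 ≡ 269^2 = 72361 ≡ 26 (mod 851)
425 = 256 + 128 + 32 + 8 + 1 in binary powers of 2.
So 11^425 ≡ 26 · 269 · 232 · 491 · 11 ≡ 582 (mod 851).
Squaring chain: 582; never reaches −1, so base 11 is a Miller–Rabin witness that 851 is composite.

582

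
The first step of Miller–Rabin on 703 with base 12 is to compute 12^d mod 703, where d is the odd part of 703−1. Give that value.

75

703 − 1 = 702 = 2^1 · 351, so d = 351.
12^1 ≡ 12 (mod 703)
12^2 ≡ 12^2 = 144 ≡ 144 (mod 703)
12^4 ≡ 144^2 = 20736 ≡ 349 (mod 703)
12^8 ≡ 349^2 = 121801 ≡ 182 (mod 703)
12^16 ≡ 182^2 = 33124 ≡ 83 (mod 703)
12^32 ≡ 83^2 = 6889 ≡ 562 (mod 703)
12^64 ≡ 562^2 = 315844 ≡ 197 (mod 703)
12^128 ≡ 197^2 = 38809 ≡ 144 (mod 703)
12^256 ≡ 144^2 = 20736 ≡ 349 (mod 703)
351 = 256 + 64 + 16 + 8 + 4 + 2 + 1 in binary powers of 2.
So 12^351 ≡ 349 · 197 · 83 · 182 · 349 · 144 · 12 ≡ 75 (mod 703).
Squaring chain: 75; never reaches −1, so base 12 is a Miller–Rabin witness that 703 is composite.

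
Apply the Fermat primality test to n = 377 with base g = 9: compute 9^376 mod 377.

256

9^1 ≡ 9 (mod 377)
9^2 ≡ 9^2 = 81 ≡ 81 (mod 377)
9^4 ≡ 81^2 = 6561 ≡ 152 (mod 377)
9^8 ≡ 152^2 = 23104 ≡ 107 (mod 377)
9^16 ≡ 107^2 = 11449 ≡ 139 (mod 377)
9^32 ≡ 139^2 = 19321 ≡ 94 (mod 377)
9^64 ≡ 94^2 = 8836 ≡ 165 (mod 377)
9^128 ≡ 165^2 = 27225 ≡ 81 (mod 377)
9^256 ≡ 81^2 = 6561 ≡ 152 (mod 377)
376 = 256 + 64 + 32 + 16 + 8 in binary powers of 2.
So 9^376 ≡ 152 · 165 · 94 · 139 · 107 ≡ 256 (mod 377).
Since 256 ≠ 1, base 9 is a Fermat witness: 377 is composite.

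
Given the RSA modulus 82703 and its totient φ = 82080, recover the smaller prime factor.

191

φ(n) = (p−1)(q−1) = n − (p+q) + 1, so p + q = 82703 − 82080 + 1 = 624.
p and q are the roots of t² − 624t + 82703 = 0.
Discriminant: 624² − 4·82703 = 389376 − 330812 = 58564; √58564 = 242.
q = (624 − 242)/2 = 191, p = (624 + 242)/2 = 433.
Check: 191 · 433 = 82703.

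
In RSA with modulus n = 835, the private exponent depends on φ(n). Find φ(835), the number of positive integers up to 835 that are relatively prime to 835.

664

Factor: 835 = 5 · 167.
φ(835) = (5−1) · (167−1) = 4 · 166 = 664.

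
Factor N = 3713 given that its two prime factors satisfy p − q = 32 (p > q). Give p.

79

Since p = q + 32, we have 3713 = q(q + 32), so q² + 32q − 3713 = 0.
Discriminant: 32² + 4·3713 = 1024 + 14852 = 15876; √15876 = 126.
q = (−32 + 126)/2 = 47, and p = q + 32 = 79.
Check: 47 · 79 = 3713.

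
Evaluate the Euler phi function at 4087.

Factor: 4087 = 61 · 67.
φ(4087) = (61−1) · (67−1) = 60 · 66 = 3960.

3960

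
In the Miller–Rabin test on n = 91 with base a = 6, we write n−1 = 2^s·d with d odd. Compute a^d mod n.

91 − 1 = 90 = 2^1 · 45, so d = 45.
6^1 ≡ 6 (mod 91)
6^2 ≡ 6^2 = 36 ≡ 36 (mod 91)
6^4 ≡ 36^2 = 1296 ≡ 22 (mod 91)
6^8 ≡ 22^2 = 484 ≡ 29 (mod 91)
6^16 ≡ 29^2 = 841 ≡ 22 (mod 91)
6^32 ≡ 22^2 = 484 ≡ 29 (mod 91)
45 = 32 + 8 + 4 + 1 in binary powers of 2.
So 6^45 ≡ 29 · 29 · 22 · 6 ≡ 83 (mod 91).
Squaring chain: 83; never reaches −1, so base 6 is a Miller–Rabin witness that 91 is composite.

83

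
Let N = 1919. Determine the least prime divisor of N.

19

1919 is odd.
Digit sum 20, not divisible by 3.
Ends in 9: not divisible by 5.
7: 1919 = 7·274 + 1
11: 1919 = 11·174 + 5
13: 1919 = 13·147 + 8
17: 1919 = 17·112 + 15
19: 1919 = 19·101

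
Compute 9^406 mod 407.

9

9^1 ≡ 9 (mod 407)
9^2 ≡ 9^2 = 81 ≡ 81 (mod 407)
9^4 ≡ 81^2 = 6561 ≡ 49 (mod 407)
9^8 ≡ 49^2 = 2401 ≡ 366 (mod 407)
9^16 ≡ 366^2 = 133956 ≡ 53 (mod 407)
9^32 ≡ 53^2 = 2809 ≡ 367 (mod 407)
9^64 ≡ 367^2 = 134689 ≡ 379 (mod 407)
9^128 ≡ 379^2 = 143641 ≡ 377 (mod 407)
9^256 ≡ 377^2 = 142129 ≡ 86 (mod 407)
406 = 256 + 128 + 16 + 4 + 2 in binary powers of 2.
So 9^406 ≡ 86 · 377 · 53 · 49 · 81 ≡ 9 (mod 407).
Since 9 ≠ 1, base 9 is a Fermat witness: 407 is composite.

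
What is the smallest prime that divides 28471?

71

28471 is odd.
Digit sum 22, not divisible by 3.
Ends in 1: not divisible by 5.
7: 28471 = 7·4067 + 2
11: 28471 = 11·2588 + 3
13: 28471 = 13·2190 + 1
17: 28471 = 17·1674 + 13
19: 28471 = 19·1498 + 9
23: 28471 = 23·1237 + 20
29: 28471 = 29·981 + 22
31: 28471 = 31·918 + 13
37: 28471 = 37·769 + 18
41: 28471 = 41·694 + 17
43: 28471 = 43·662 + 5
47: 28471 = 47·605 + 36
53: 28471 = 53·537 + 10
59: 28471 = 59·482 + 33
61: 28471 = 61·466 + 45
67: 28471 = 67·424 + 63
71: 28471 = 71·401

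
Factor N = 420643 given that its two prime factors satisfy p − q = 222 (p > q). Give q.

Since p = q + 222, we have 420643 = q(q + 222), so q² + 222q − 420643 = 0.
Discriminant: 222² + 4·420643 = 49284 + 1682572 = 1731856; √1731856 = 1316.
q = (−222 + 1316)/2 = 547, and p = q + 222 = 769.
Check: 547 · 769 = 420643.

547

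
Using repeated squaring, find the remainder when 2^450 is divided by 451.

2^1 ≡ 2 (mod 451)
2^2 ≡ 2^2 = 4 ≡ 4 (mod 451)
2^4 ≡ 4^2 = 16 ≡ 16 (mod 451)
2^8 ≡ 16^2 = 256 ≡ 256 (mod 451)
2^16 ≡ 256^2 = 65536 ≡ 141 (mod 451)
2^32 ≡ 141^2 = 19881 ≡ 37 (mod 451)
2^64 ≡ 37^2 = 1369 ≡ 16 (mod 451)
2^128 ≡ 16^2 = 256 ≡ 256 (mod 451)
2^256 ≡ 256^2 = 65536 ≡ 141 (mod 451)
450 = 256 + 128 + 64 + 2 in binary powers of 2.
So 2^450 ≡ 141 · 256 · 16 · 4 ≡ 122 (mod 451).
Since 122 ≠ 1, base 2 is a Fermat witness: 451 is composite.

122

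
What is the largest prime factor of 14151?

89

14151 = 3 · 4717
4717 = 53 · 89
89 is prime.
So 14151 = 3 · 53 · 89; the largest prime factor is 89.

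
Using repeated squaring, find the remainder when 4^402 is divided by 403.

4^1 ≡ 4 (mod 403)
4^2 ≡ 4^2 = 16 ≡ 16 (mod 403)
4^4 ≡ 16^2 = 256 ≡ 256 (mod 403)
4^8 ≡ 256^2 = 65536 ≡ 250 (mod 403)
4^16 ≡ 250^2 = 62500 ≡ 35 (mod 403)
4^32 ≡ 35^2 = 1225 ≡ 16 (mod 403)
4^64 ≡ 16^2 = 256 ≡ 256 (mod 403)
4^128 ≡ 256^2 = 65536 ≡ 250 (mod 403)
4^256 ≡ 250^2 = 62500 ≡ 35 (mod 403)
402 = 256 + 128 + 16 + 2 in binary powers of 2.
So 4^402 ≡ 35 · 250 · 35 · 16 ≡ 326 (mod 403).
Since 326 ≠ 1, base 4 is a Fermat witness: 403 is composite.

326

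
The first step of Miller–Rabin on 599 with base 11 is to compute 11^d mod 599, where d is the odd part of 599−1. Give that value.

598

599 − 1 = 598 = 2^1 · 299, so d = 299.
11^1 ≡ 11 (mod 599)
11^2 ≡ 11^2 = 121 ≡ 121 (mod 599)
11^4 ≡ 121^2 = 14641 ≡ 265 (mod 599)
11^8 ≡ 265^2 = 70225 ≡ 142 (mod 599)
11^16 ≡ 142^2 = 20164 ≡ 397 (mod 599)
11^32 ≡ 397^2 = 157609 ≡ 72 (mod 599)
11^64 ≡ 72^2 = 5184 ≡ 392 (mod 599)
11^128 ≡ 392^2 = 153664 ≡ 320 (mod 599)
11^256 ≡ 320^2 = 102400 ≡ 570 (mod 599)
299 = 256 + 32 + 8 + 2 + 1 in binary powers of 2.
So 11^299 ≡ 570 · 72 · 142 · 121 · 11 ≡ 598 (mod 599).
Since 11^d ≡ 598 (mod 599), base 11 does not prove 599 composite.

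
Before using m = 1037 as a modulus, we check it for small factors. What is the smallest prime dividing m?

1037 is odd.
Digit sum 11, not divisible by 3.
Ends in 7: not divisible by 5.
7: 1037 = 7·148 + 1
11: 1037 = 11·94 + 3
13: 1037 = 13·79 + 10
17: 1037 = 17·61

17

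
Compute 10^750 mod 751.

10^1 ≡ 10 (mod 751)
10^2 ≡ 10^2 = 100 ≡ 100 (mod 751)
10^4 ≡ 100^2 = 10000 ≡ 237 (mod 751)
10^8 ≡ 237^2 = 56169 ≡ 595 (mod 751)
10^16 ≡ 595^2 = 354025 ≡ 304 (mod 751)
10^32 ≡ 304^2 = 92416 ≡ 43 (mod 751)
10^64 ≡ 43^2 = 1849 ≡ 347 (mod 751)
10^128 ≡ 347^2 = 120409 ≡ 249 (mod 751)
10^256 ≡ 249^2 = 62001 ≡ 419 (mod 751)
10^512 ≡ 419^2 = 175561 ≡ 578 (mod 751)
750 = 512 + 128 + 64 + 32 + 8 + 4 + 2 in binary powers of 2.
So 10^750 ≡ 578 · 249 · 347 · 43 · 595 · 237 · 100 ≡ 1 (mod 751).
Since the result is 1, base 10 gives no evidence that 751 is composite.

1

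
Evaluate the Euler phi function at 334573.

316848

Factor: 334573 = 29 · 83 · 139.
φ(334573) = (29−1) · (83−1) · (139−1) = 28 · 82 · 138 = 316848.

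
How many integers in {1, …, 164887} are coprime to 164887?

Factor: 164887 = 23 · 67 · 107.
φ(164887) = (23−1) · (67−1) · (107−1) = 22 · 66 · 106 = 153912.

153912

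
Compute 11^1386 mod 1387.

11^1 ≡ 11 (mod 1387)
11^2 ≡ 11^2 = 121 ≡ 121 (mod 1387)
11^4 ≡ 121^2 = 14641 ≡ 771 (mod 1387)
11^8 ≡ 771^2 = 594441 ≡ 805 (mod 1387)
11^16 ≡ 805^2 = 648025 ≡ 296 (mod 1387)
11^32 ≡ 296^2 = 87616 ≡ 235 (mod 1387)
11^64 ≡ 235^2 = 55225 ≡ 1132 (mod 1387)
11^128 ≡ 1132^2 = 1281424 ≡ 1223 (mod 1387)
11^256 ≡ 1223^2 = 1495729 ≡ 543 (mod 1387)
11^512 ≡ 543^2 = 294849 ≡ 805 (mod 1387)
11^1024 ≡ 805^2 = 648025 ≡ 296 (mod 1387)
1386 = 1024 + 256 + 64 + 32 + 8 + 2 in binary powers of 2.
So 11^1386 ≡ 296 · 543 · 1132 · 235 · 805 · 121 ≡ 1141 (mod 1387).
Since 1141 ≠ 1, base 11 is a Fermat witness: 1387 is composite.

1141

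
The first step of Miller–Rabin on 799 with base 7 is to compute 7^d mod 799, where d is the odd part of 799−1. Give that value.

345

799 − 1 = 798 = 2^1 · 399, so d = 399.
7^1 ≡ 7 (mod 799)
7^2 ≡ 7^2 = 49 ≡ 49 (mod 799)
7^4 ≡ 49^2 = 2401 ≡ 4 (mod 799)
7^8 ≡ 4^2 = 16 ≡ 16 (mod 799)
7^16 ≡ 16^2 = 256 ≡ 256 (mod 799)
7^32 ≡ 256^2 = 65536 ≡ 18 (mod 799)
7^64 ≡ 18^2 = 324 ≡ 324 (mod 799)
7^128 ≡ 324^2 = 104976 ≡ 307 (mod 799)
7^256 ≡ 307^2 = 94249 ≡ 766 (mod 799)
399 = 256 + 128 + 8 + 4 + 2 + 1 in binary powers of 2.
So 7^399 ≡ 766 · 307 · 16 · 4 · 49 · 7 ≡ 345 (mod 799).
Squaring chain: 345; never reaches −1, so base 7 is a Miller–Rabin witness that 799 is composite.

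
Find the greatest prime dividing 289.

289 = 17 · 17
17 = 17 · 1
So 289 = 17^2; the largest prime factor is 17.

17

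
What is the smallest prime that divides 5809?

37

5809 is odd.
Digit sum 22, not divisible by 3.
Ends in 9: not divisible by 5.
7: 5809 = 7·829 + 6
11: 5809 = 11·528 + 1
13: 5809 = 13·446 + 11
17: 5809 = 17·341 + 12
19: 5809 = 19·305 + 14
23: 5809 = 23·252 + 13
29: 5809 = 29·200 + 9
31: 5809 = 31·187 + 12
37: 5809 = 37·157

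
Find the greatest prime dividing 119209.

119209 = 23 · 5183
5183 = 71 · 73
73 is prime.
So 119209 = 23 · 71 · 73; the largest prime factor is 73.

73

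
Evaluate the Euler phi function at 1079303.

Factor: 1079303 = 67 · 89 · 181.
φ(1079303) = (67−1) · (89−1) · (181−1) = 66 · 88 · 180 = 1045440.

1045440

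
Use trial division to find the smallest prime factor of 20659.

20659 is odd.
Digit sum 22, not divisible by 3.
Ends in 9: not divisible by 5.
7: 20659 = 7·2951 + 2
11: 20659 = 11·1878 + 1
13: 20659 = 13·1589 + 2
17: 20659 = 17·1215 + 4
19: 20659 = 19·1087 + 6
23: 20659 = 23·898 + 5
29: 20659 = 29·712 + 11
31: 20659 = 31·666 + 13
37: 20659 = 37·558 + 13
41: 20659 = 41·503 + 36
43: 20659 = 43·480 + 19
47: 20659 = 47·439 + 26
53: 20659 = 53·389 + 42
59: 20659 = 59·350 + 9
61: 20659 = 61·338 + 41
67: 20659 = 67·308 + 23
71: 20659 = 71·290 + 69
73: 20659 = 73·283

73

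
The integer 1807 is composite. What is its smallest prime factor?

13

1807 is odd.
Digit sum 16, not divisible by 3.
Ends in 7: not divisible by 5.
7: 1807 = 7·258 + 1
11: 1807 = 11·164 + 3
13: 1807 = 13·139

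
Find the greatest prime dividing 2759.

89

2759 = 31 · 89
89 is prime.
So 2759 = 31 · 89; the largest prime factor is 89.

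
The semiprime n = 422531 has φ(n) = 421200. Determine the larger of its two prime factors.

811

φ(n) = (p−1)(q−1) = n − (p+q) + 1, so p + q = 422531 − 421200 + 1 = 1332.
p and q are the roots of t² − 1332t + 422531 = 0.
Discriminant: 1332² − 4·422531 = 1774224 − 1690124 = 84100; √84100 = 290.
q = (1332 − 290)/2 = 521, p = (1332 + 290)/2 = 811.
Check: 521 · 811 = 422531.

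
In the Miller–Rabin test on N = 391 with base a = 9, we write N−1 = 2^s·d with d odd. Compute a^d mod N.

391 − 1 = 390 = 2^1 · 195, so d = 195.
9^1 ≡ 9 (mod 391)
9^2 ≡ 9^2 = 81 ≡ 81 (mod 391)
9^4 ≡ 81^2 = 6561 ≡ 305 (mod 391)
9^8 ≡ 305^2 = 93025 ≡ 358 (mod 391)
9^16 ≡ 358^2 = 128164 ≡ 307 (mod 391)
9^32 ≡ 307^2 = 94249 ≡ 18 (mod 391)
9^64 ≡ 18^2 = 324 ≡ 324 (mod 391)
9^128 ≡ 324^2 = 104976 ≡ 188 (mod 391)
195 = 128 + 64 + 2 + 1 in binary powers of 2.
So 9^195 ≡ 188 · 324 · 81 · 9 ≡ 151 (mod 391).
Squaring chain: 151; never reaches −1, so base 9 is a Miller–Rabin witness that 391 is composite.

151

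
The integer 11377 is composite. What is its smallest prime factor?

31

11377 is odd.
Digit sum 19, not divisible by 3.
Ends in 7: not divisible by 5.
7: 11377 = 7·1625 + 2
11: 11377 = 11·1034 + 3
13: 11377 = 13·875 + 2
17: 11377 = 17·669 + 4
19: 11377 = 19·598 + 15
23: 11377 = 23·494 + 15
29: 11377 = 29·392 + 9
31: 11377 = 31·367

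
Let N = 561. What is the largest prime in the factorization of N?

17

561 = 3 · 187
187 = 11 · 17
17 is prime.
So 561 = 3 · 11 · 17; the largest prime factor is 17.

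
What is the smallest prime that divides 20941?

20941 is odd.
Digit sum 16, not divisible by 3.
Ends in 1: not divisible by 5.
7: 20941 = 7·2991 + 4
11: 20941 = 11·1903 + 8
13: 20941 = 13·1610 + 11
17: 20941 = 17·1231 + 14
19: 20941 = 19·1102 + 3
23: 20941 = 23·910 + 11
29: 20941 = 29·722 + 3
31: 20941 = 31·675 + 16
37: 20941 = 37·565 + 36
41: 20941 = 41·510 + 31
43: 20941 = 43·487

43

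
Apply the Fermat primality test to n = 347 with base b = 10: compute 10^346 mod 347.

10^1 ≡ 10 (mod 347)
10^2 ≡ 10^2 = 100 ≡ 100 (mod 347)
10^4 ≡ 100^2 = 10000 ≡ 284 (mod 347)
10^8 ≡ 284^2 = 80656 ≡ 152 (mod 347)
10^16 ≡ 152^2 = 23104 ≡ 202 (mod 347)
10^32 ≡ 202^2 = 40804 ≡ 205 (mod 347)
10^64 ≡ 205^2 = 42025 ≡ 38 (mod 347)
10^128 ≡ 38^2 = 1444 ≡ 56 (mod 347)
10^256 ≡ 56^2 = 3136 ≡ 13 (mod 347)
346 = 256 + 64 + 16 + 8 + 2 in binary powers of 2.
So 10^346 ≡ 13 · 38 · 202 · 152 · 100 ≡ 1 (mod 347).
Since the result is 1, base 10 gives no evidence that 347 is composite.

1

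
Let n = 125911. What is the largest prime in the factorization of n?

83

125911 = 37 · 3403
3403 = 41 · 83
83 is prime.
So 125911 = 37 · 41 · 83; the largest prime factor is 83.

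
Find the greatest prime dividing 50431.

47

50431 = 29 · 1739
1739 = 37 · 47
47 is prime.
So 50431 = 29 · 37 · 47; the largest prime factor is 47.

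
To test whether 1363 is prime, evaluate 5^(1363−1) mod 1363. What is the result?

5^1 ≡ 5 (mod 1363)
5^2 ≡ 5^2 = 25 ≡ 25 (mod 1363)
5^4 ≡ 25^2 = 625 ≡ 625 (mod 1363)
5^8 ≡ 625^2 = 390625 ≡ 807 (mod 1363)
5^16 ≡ 807^2 = 651249 ≡ 1098 (mod 1363)
5^32 ≡ 1098^2 = 1205604 ≡ 712 (mod 1363)
5^64 ≡ 712^2 = 506944 ≡ 1271 (mod 1363)
5^128 ≡ 1271^2 = 1615441 ≡ 286 (mod 1363)
5^256 ≡ 286^2 = 81796 ≡ 16 (mod 1363)
5^512 ≡ 16^2 = 256 ≡ 256 (mod 1363)
5^1024 ≡ 256^2 = 65536 ≡ 112 (mod 1363)
1362 = 1024 + 256 + 64 + 16 + 2 in binary powers of 2.
So 5^1362 ≡ 112 · 16 · 1271 · 1098 · 25 ≡ 306 (mod 1363).
Since 306 ≠ 1, base 5 is a Fermat witness: 1363 is composite.

306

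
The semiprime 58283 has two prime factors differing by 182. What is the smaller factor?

167

Since p = q + 182, we have 58283 = q(q + 182), so q² + 182q − 58283 = 0.
Discriminant: 182² + 4·58283 = 33124 + 233132 = 266256; √266256 = 516.
q = (−182 + 516)/2 = 167, and p = q + 182 = 349.
Check: 167 · 349 = 58283.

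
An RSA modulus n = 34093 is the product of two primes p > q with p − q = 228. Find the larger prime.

331

Since p = q + 228, we have 34093 = q(q + 228), so q² + 228q − 34093 = 0.
Discriminant: 228² + 4·34093 = 51984 + 136372 = 188356; √188356 = 434.
q = (−228 + 434)/2 = 103, and p = q + 228 = 331.
Check: 103 · 331 = 34093.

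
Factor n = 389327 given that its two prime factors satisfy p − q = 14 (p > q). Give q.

617

Since p = q + 14, we have 389327 = q(q + 14), so q² + 14q − 389327 = 0.
Discriminant: 14² + 4·389327 = 196 + 1557308 = 1557504; √1557504 = 1248.
q = (−14 + 1248)/2 = 617, and p = q + 14 = 631.
Check: 617 · 631 = 389327.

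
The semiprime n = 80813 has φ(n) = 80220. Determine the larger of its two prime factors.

383

φ(n) = (p−1)(q−1) = n − (p+q) + 1, so p + q = 80813 − 80220 + 1 = 594.
p and q are the roots of t² − 594t + 80813 = 0.
Discriminant: 594² − 4·80813 = 352836 − 323252 = 29584; √29584 = 172.
q = (594 − 172)/2 = 211, p = (594 + 172)/2 = 383.
Check: 211 · 383 = 80813.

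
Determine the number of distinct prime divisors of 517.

2

517 = 11 · 47
517 = 11 · 47, which has 2 distinct prime factors.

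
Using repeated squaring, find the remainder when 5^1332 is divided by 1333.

5^1 ≡ 5 (mod 1333)
5^2 ≡ 5^2 = 25 ≡ 25 (mod 1333)
5^4 ≡ 25^2 = 625 ≡ 625 (mod 1333)
5^8 ≡ 625^2 = 390625 ≡ 56 (mod 1333)
5^16 ≡ 56^2 = 3136 ≡ 470 (mod 1333)
5^32 ≡ 470^2 = 220900 ≡ 955 (mod 1333)
5^64 ≡ 955^2 = 912025 ≡ 253 (mod 1333)
5^128 ≡ 253^2 = 64009 ≡ 25 (mod 1333)
5^256 ≡ 25^2 = 625 ≡ 625 (mod 1333)
5^512 ≡ 625^2 = 390625 ≡ 56 (mod 1333)
5^1024 ≡ 56^2 = 3136 ≡ 470 (mod 1333)
1332 = 1024 + 256 + 32 + 16 + 4 in binary powers of 2.
So 5^1332 ≡ 470 · 625 · 955 · 470 · 625 ≡ 838 (mod 1333).
Since 838 ≠ 1, base 5 is a Fermat witness: 1333 is composite.

838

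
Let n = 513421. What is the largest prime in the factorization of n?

513421 = 67 · 7663
7663 = 79 · 97
97 is prime.
So 513421 = 67 · 79 · 97; the largest prime factor is 97.

97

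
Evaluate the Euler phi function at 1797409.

Factor: 1797409 = 67 · 139 · 193.
φ(1797409) = (67−1) · (139−1) · (193−1) = 66 · 138 · 192 = 1748736.

1748736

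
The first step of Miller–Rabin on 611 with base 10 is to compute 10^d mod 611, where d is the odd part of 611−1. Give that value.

611 − 1 = 610 = 2^1 · 305, so d = 305.
10^1 ≡ 10 (mod 611)
10^2 ≡ 10^2 = 100 ≡ 100 (mod 611)
10^4 ≡ 100^2 = 10000 ≡ 224 (mod 611)
10^8 ≡ 224^2 = 50176 ≡ 74 (mod 611)
10^16 ≡ 74^2 = 5476 ≡ 588 (mod 611)
10^32 ≡ 588^2 = 345744 ≡ 529 (mod 611)
10^64 ≡ 529^2 = 279841 ≡ 3 (mod 611)
10^128 ≡ 3^2 = 9 ≡ 9 (mod 611)
10^256 ≡ 9^2 = 81 ≡ 81 (mod 611)
305 = 256 + 32 + 16 + 1 in binary powers of 2.
So 10^305 ≡ 81 · 529 · 588 · 10 ≡ 160 (mod 611).
Squaring chain: 160; never reaches −1, so base 10 is a Miller–Rabin witness that 611 is composite.

160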